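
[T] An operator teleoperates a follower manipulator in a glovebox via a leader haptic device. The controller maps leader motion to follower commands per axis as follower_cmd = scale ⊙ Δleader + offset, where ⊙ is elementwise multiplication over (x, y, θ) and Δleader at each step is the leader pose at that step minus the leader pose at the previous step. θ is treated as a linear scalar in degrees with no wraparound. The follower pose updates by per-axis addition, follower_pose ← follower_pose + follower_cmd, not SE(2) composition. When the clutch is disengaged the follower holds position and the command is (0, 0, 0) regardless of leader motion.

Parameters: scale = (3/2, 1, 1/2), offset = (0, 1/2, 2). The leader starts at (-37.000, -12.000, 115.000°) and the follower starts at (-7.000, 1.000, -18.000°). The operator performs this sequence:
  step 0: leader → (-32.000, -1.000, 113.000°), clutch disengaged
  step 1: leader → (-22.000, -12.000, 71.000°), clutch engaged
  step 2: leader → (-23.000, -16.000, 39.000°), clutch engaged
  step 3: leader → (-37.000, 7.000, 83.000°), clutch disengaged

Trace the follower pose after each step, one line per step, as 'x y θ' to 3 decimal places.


step 0: Δleader=(5.000, 11.000, -2.000°), disengaged; cmd=(0,0,0) → follower holds at (-7.000, 1.000, -18.000°)
step 1: Δleader=(10.000, -11.000, -42.000°), engaged; cmd=(15.000, -10.500, -19.000°) → follower=(8.000, -9.500, -37.000°)
step 2: Δleader=(-1.000, -4.000, -32.000°), engaged; cmd=(-1.500, -3.500, -14.000°) → follower=(6.500, -13.000, -51.000°)
step 3: Δleader=(-14.000, 23.000, 44.000°), disengaged; cmd=(0,0,0) → follower holds at (6.500, -13.000, -51.000°)

-7.000 1.000 -18.000
8.000 -9.500 -37.000
6.500 -13.000 -51.000
6.500 -13.000 -51.000


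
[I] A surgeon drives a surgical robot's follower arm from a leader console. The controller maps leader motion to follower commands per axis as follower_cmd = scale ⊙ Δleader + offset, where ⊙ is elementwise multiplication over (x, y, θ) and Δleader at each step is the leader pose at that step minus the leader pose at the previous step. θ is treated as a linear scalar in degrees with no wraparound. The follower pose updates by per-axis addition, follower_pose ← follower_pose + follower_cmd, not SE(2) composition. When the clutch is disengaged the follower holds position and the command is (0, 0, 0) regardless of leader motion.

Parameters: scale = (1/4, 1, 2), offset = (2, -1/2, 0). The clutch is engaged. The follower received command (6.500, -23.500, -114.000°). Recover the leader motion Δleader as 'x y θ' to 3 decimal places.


axis x: (6.500 − 2) / (1/4) = 18.000
axis y: (-23.500 − -1/2) / (1) = -23.000
axis θ: (-114.000 − 0) / (2) = -57.000

18.000 -23.000 -57.000


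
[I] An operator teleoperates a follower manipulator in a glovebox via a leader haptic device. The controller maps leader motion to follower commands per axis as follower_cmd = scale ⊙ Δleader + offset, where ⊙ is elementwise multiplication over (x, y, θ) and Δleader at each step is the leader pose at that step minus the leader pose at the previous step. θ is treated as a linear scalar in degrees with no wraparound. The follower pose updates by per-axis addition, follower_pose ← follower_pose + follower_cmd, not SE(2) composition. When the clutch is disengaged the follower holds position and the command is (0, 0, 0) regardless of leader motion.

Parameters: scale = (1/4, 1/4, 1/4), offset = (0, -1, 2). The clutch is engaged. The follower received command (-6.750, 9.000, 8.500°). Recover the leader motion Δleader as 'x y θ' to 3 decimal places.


-27.000 40.000 26.000

axis x: (-6.750 − 0) / (1/4) = -27.000
axis y: (9.000 − -1) / (1/4) = 40.000
axis θ: (8.500 − 2) / (1/4) = 26.000


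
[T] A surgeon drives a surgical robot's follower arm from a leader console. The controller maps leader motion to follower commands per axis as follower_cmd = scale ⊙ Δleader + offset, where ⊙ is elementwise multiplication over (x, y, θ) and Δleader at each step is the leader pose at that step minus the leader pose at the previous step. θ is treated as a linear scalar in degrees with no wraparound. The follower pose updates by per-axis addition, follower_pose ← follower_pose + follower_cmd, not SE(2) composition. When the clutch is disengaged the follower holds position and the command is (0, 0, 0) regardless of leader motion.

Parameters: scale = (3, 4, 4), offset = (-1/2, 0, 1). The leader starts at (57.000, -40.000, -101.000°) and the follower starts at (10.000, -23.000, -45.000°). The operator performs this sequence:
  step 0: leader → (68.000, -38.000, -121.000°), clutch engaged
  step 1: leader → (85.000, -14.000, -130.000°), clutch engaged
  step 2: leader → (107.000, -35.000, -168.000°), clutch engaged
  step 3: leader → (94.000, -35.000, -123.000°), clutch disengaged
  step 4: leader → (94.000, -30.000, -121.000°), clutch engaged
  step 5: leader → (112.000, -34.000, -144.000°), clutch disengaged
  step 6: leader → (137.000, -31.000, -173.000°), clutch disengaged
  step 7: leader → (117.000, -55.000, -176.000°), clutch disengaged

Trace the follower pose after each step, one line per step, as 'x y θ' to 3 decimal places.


42.500 -15.000 -124.000
93.000 81.000 -159.000
158.500 -3.000 -310.000
158.500 -3.000 -310.000
158.000 17.000 -301.000
158.000 17.000 -301.000
158.000 17.000 -301.000
158.000 17.000 -301.000

step 0: Δleader=(11.000, 2.000, -20.000°), engaged; cmd=(32.500, 8.000, -79.000°) → follower=(42.500, -15.000, -124.000°)
step 1: Δleader=(17.000, 24.000, -9.000°), engaged; cmd=(50.500, 96.000, -35.000°) → follower=(93.000, 81.000, -159.000°)
step 2: Δleader=(22.000, -21.000, -38.000°), engaged; cmd=(65.500, -84.000, -151.000°) → follower=(158.500, -3.000, -310.000°)
step 3: Δleader=(-13.000, 0.000, 45.000°), disengaged; cmd=(0,0,0) → follower holds at (158.500, -3.000, -310.000°)
step 4: Δleader=(0.000, 5.000, 2.000°), engaged; cmd=(-0.500, 20.000, 9.000°) → follower=(158.000, 17.000, -301.000°)
step 5: Δleader=(18.000, -4.000, -23.000°), disengaged; cmd=(0,0,0) → follower holds at (158.000, 17.000, -301.000°)
step 6: Δleader=(25.000, 3.000, -29.000°), disengaged; cmd=(0,0,0) → follower holds at (158.000, 17.000, -301.000°)
step 7: Δleader=(-20.000, -24.000, -3.000°), disengaged; cmd=(0,0,0) → follower holds at (158.000, 17.000, -301.000°)


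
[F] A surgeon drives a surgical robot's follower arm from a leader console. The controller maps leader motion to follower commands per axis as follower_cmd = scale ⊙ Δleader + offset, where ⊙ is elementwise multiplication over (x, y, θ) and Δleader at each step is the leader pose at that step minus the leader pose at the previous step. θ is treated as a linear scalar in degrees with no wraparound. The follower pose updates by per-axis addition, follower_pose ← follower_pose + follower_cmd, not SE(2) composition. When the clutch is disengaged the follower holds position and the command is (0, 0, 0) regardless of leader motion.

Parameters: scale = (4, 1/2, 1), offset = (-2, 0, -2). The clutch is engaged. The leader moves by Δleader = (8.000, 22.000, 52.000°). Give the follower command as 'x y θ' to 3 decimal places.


30.000 11.000 50.000

axis x: 4·8.000 + -2 = 30.000
axis y: 1/2·22.000 + 0 = 11.000
axis θ: 1·52.000 + -2 = 50.000


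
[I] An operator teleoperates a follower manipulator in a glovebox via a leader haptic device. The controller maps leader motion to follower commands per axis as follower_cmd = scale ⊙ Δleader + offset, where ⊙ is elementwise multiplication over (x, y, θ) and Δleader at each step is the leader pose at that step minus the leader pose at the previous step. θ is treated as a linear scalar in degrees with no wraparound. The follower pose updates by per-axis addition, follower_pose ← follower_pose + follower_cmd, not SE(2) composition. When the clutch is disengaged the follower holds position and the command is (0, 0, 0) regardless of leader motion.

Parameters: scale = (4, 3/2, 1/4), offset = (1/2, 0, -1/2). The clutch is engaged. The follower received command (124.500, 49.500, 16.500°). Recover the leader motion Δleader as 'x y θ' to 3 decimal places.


31.000 33.000 68.000

axis x: (124.500 − 1/2) / (4) = 31.000
axis y: (49.500 − 0) / (3/2) = 33.000
axis θ: (16.500 − -1/2) / (1/4) = 68.000


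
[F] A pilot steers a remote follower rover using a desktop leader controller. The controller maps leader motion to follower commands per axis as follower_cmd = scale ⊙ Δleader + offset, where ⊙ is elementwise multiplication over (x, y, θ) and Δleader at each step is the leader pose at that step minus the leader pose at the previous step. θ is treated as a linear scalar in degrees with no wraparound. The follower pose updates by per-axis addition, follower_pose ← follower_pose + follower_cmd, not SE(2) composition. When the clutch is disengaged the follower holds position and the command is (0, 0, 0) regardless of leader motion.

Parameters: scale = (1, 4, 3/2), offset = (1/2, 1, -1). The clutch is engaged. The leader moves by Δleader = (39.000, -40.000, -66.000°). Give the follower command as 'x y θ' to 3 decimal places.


axis x: 1·39.000 + 1/2 = 39.500
axis y: 4·-40.000 + 1 = -159.000
axis θ: 3/2·-66.000 + -1 = -100.000

39.500 -159.000 -100.000


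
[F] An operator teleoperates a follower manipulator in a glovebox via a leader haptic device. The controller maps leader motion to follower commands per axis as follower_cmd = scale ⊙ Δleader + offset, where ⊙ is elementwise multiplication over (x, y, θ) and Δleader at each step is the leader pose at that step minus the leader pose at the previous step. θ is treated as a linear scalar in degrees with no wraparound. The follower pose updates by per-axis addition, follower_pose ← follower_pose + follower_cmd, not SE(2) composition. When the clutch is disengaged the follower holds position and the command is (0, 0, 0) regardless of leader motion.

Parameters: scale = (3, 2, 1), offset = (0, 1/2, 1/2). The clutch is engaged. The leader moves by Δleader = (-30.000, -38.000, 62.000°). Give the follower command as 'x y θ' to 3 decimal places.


-90.000 -75.500 62.500

axis x: 3·-30.000 + 0 = -90.000
axis y: 2·-38.000 + 1/2 = -75.500
axis θ: 1·62.000 + 1/2 = 62.500


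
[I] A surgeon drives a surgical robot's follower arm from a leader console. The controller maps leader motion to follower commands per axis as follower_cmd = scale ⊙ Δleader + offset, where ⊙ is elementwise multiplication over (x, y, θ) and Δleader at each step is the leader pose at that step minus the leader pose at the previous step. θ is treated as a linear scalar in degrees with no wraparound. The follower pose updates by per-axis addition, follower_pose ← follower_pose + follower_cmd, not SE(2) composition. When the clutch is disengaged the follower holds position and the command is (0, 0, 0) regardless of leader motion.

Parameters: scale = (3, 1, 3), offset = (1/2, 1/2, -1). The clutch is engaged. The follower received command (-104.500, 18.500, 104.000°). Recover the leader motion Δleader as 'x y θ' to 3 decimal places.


-35.000 18.000 35.000

axis x: (-104.500 − 1/2) / (3) = -35.000
axis y: (18.500 − 1/2) / (1) = 18.000
axis θ: (104.000 − -1) / (3) = 35.000


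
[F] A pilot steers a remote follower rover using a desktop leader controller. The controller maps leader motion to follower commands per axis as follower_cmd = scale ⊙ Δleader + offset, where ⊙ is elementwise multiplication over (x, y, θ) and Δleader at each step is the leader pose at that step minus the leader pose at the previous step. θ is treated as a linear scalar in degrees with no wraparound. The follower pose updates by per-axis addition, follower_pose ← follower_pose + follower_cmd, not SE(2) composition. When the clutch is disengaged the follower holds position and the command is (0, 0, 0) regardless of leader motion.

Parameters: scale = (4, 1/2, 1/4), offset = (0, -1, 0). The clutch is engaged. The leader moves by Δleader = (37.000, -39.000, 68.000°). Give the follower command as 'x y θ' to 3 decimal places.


148.000 -20.500 17.000

axis x: 4·37.000 + 0 = 148.000
axis y: 1/2·-39.000 + -1 = -20.500
axis θ: 1/4·68.000 + 0 = 17.000


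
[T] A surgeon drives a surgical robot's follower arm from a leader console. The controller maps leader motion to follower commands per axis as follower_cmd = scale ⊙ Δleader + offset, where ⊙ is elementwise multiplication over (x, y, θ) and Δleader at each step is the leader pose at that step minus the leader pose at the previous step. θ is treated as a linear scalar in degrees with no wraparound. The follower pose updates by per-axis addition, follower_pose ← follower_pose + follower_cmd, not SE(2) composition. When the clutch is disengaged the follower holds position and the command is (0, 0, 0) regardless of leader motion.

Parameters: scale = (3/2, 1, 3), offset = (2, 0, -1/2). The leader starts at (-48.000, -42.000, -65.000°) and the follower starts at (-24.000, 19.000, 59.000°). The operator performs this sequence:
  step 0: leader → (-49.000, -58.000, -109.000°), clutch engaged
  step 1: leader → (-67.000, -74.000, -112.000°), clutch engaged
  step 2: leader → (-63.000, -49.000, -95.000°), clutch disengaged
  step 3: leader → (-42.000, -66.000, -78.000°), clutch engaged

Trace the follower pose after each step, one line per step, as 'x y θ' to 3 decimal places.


step 0: Δleader=(-1.000, -16.000, -44.000°), engaged; cmd=(0.500, -16.000, -132.500°) → follower=(-23.500, 3.000, -73.500°)
step 1: Δleader=(-18.000, -16.000, -3.000°), engaged; cmd=(-25.000, -16.000, -9.500°) → follower=(-48.500, -13.000, -83.000°)
step 2: Δleader=(4.000, 25.000, 17.000°), disengaged; cmd=(0,0,0) → follower holds at (-48.500, -13.000, -83.000°)
step 3: Δleader=(21.000, -17.000, 17.000°), engaged; cmd=(33.500, -17.000, 50.500°) → follower=(-15.000, -30.000, -32.500°)

-23.500 3.000 -73.500
-48.500 -13.000 -83.000
-48.500 -13.000 -83.000
-15.000 -30.000 -32.500


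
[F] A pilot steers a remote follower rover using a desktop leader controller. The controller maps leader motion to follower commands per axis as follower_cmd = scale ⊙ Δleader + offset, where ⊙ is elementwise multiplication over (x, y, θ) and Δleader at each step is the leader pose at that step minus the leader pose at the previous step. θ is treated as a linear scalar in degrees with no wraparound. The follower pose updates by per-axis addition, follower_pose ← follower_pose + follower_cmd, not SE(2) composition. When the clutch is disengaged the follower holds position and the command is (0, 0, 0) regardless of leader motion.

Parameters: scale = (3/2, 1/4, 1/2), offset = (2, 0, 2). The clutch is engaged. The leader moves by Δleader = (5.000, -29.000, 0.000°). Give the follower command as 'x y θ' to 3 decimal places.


9.500 -7.250 2.000

axis x: 3/2·5.000 + 2 = 9.500
axis y: 1/4·-29.000 + 0 = -7.250
axis θ: 1/2·0.000 + 2 = 2.000


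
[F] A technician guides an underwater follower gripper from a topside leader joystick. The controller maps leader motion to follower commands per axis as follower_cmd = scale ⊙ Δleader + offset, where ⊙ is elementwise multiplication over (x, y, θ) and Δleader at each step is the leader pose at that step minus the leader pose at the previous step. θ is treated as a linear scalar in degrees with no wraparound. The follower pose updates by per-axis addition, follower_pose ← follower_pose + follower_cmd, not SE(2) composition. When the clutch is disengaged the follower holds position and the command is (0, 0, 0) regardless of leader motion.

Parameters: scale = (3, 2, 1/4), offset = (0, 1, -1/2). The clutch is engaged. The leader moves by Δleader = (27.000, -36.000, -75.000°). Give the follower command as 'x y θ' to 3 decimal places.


axis x: 3·27.000 + 0 = 81.000
axis y: 2·-36.000 + 1 = -71.000
axis θ: 1/4·-75.000 + -1/2 = -19.250

81.000 -71.000 -19.250


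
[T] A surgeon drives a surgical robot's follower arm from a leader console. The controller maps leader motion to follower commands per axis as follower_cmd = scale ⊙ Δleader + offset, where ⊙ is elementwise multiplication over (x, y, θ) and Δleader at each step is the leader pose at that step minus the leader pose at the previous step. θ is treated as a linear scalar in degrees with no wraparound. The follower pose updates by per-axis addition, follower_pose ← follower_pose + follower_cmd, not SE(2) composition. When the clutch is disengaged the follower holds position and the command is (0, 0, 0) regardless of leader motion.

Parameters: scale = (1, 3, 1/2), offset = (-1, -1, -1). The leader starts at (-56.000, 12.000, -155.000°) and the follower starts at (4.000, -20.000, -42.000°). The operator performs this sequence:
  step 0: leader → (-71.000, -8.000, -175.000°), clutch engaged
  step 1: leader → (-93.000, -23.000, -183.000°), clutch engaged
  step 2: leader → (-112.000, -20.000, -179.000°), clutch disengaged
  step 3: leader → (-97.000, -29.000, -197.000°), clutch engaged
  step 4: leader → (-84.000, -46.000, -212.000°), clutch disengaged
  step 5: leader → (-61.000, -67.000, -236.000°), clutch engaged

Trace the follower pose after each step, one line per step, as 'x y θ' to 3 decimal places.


-12.000 -81.000 -53.000
-35.000 -127.000 -58.000
-35.000 -127.000 -58.000
-21.000 -155.000 -68.000
-21.000 -155.000 -68.000
1.000 -219.000 -81.000

step 0: Δleader=(-15.000, -20.000, -20.000°), engaged; cmd=(-16.000, -61.000, -11.000°) → follower=(-12.000, -81.000, -53.000°)
step 1: Δleader=(-22.000, -15.000, -8.000°), engaged; cmd=(-23.000, -46.000, -5.000°) → follower=(-35.000, -127.000, -58.000°)
step 2: Δleader=(-19.000, 3.000, 4.000°), disengaged; cmd=(0,0,0) → follower holds at (-35.000, -127.000, -58.000°)
step 3: Δleader=(15.000, -9.000, -18.000°), engaged; cmd=(14.000, -28.000, -10.000°) → follower=(-21.000, -155.000, -68.000°)
step 4: Δleader=(13.000, -17.000, -15.000°), disengaged; cmd=(0,0,0) → follower holds at (-21.000, -155.000, -68.000°)
step 5: Δleader=(23.000, -21.000, -24.000°), engaged; cmd=(22.000, -64.000, -13.000°) → follower=(1.000, -219.000, -81.000°)


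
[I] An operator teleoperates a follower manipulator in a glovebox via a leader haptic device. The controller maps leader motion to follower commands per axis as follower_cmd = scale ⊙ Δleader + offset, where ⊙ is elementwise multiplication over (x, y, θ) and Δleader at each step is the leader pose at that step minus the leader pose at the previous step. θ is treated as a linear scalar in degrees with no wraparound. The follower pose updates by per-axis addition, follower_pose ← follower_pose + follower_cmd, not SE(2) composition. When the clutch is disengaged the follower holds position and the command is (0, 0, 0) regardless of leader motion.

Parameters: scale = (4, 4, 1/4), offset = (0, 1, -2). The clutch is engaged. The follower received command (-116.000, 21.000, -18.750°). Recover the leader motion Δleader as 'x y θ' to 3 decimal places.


-29.000 5.000 -67.000

axis x: (-116.000 − 0) / (4) = -29.000
axis y: (21.000 − 1) / (4) = 5.000
axis θ: (-18.750 − -2) / (1/4) = -67.000


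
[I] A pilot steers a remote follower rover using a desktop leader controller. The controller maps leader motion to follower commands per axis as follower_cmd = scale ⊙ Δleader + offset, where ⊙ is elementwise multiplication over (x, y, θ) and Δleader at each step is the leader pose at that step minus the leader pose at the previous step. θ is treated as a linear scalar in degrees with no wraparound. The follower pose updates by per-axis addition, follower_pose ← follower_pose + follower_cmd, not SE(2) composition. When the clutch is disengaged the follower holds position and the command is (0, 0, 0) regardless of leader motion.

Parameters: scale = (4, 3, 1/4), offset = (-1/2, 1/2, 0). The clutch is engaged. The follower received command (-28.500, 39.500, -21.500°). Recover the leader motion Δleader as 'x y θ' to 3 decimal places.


axis x: (-28.500 − -1/2) / (4) = -7.000
axis y: (39.500 − 1/2) / (3) = 13.000
axis θ: (-21.500 − 0) / (1/4) = -86.000

-7.000 13.000 -86.000


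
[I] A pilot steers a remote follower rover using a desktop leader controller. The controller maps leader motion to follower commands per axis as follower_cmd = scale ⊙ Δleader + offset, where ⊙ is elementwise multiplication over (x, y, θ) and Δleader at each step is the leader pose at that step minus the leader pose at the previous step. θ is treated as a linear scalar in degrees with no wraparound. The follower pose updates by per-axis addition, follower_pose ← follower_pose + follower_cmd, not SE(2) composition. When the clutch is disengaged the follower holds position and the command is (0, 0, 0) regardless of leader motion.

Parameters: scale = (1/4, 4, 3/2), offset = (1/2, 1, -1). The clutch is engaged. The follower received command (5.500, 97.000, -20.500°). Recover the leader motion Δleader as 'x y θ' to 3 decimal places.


axis x: (5.500 − 1/2) / (1/4) = 20.000
axis y: (97.000 − 1) / (4) = 24.000
axis θ: (-20.500 − -1) / (3/2) = -13.000

20.000 24.000 -13.000


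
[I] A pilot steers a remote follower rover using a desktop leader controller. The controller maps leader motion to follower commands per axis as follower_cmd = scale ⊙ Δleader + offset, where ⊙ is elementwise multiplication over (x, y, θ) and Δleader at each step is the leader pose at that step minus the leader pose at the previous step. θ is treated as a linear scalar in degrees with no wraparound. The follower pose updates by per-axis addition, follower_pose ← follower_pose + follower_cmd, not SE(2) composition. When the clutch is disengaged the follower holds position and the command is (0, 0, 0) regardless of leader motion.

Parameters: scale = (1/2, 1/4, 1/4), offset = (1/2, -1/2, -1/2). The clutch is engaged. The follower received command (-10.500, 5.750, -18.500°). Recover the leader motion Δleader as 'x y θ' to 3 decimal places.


axis x: (-10.500 − 1/2) / (1/2) = -22.000
axis y: (5.750 − -1/2) / (1/4) = 25.000
axis θ: (-18.500 − -1/2) / (1/4) = -72.000

-22.000 25.000 -72.000


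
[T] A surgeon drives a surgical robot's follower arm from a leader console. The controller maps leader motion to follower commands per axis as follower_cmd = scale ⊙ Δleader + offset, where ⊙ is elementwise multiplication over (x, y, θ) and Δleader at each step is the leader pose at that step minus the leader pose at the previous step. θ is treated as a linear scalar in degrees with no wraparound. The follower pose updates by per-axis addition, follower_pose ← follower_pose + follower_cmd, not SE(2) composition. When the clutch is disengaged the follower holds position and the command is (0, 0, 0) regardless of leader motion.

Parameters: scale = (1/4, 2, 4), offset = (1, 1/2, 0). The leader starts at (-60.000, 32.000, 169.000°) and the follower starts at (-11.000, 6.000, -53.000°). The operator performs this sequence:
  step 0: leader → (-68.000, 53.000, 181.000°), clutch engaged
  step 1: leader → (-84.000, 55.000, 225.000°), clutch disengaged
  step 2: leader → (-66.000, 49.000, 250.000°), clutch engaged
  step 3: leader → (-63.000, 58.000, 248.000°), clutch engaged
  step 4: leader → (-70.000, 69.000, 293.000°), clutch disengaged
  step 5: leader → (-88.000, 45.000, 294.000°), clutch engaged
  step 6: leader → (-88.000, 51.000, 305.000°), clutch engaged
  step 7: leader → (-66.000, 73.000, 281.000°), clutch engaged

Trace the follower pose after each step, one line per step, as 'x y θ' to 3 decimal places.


-12.000 48.500 -5.000
-12.000 48.500 -5.000
-6.500 37.000 95.000
-4.750 55.500 87.000
-4.750 55.500 87.000
-8.250 8.000 91.000
-7.250 20.500 135.000
-0.750 65.000 39.000

step 0: Δleader=(-8.000, 21.000, 12.000°), engaged; cmd=(-1.000, 42.500, 48.000°) → follower=(-12.000, 48.500, -5.000°)
step 1: Δleader=(-16.000, 2.000, 44.000°), disengaged; cmd=(0,0,0) → follower holds at (-12.000, 48.500, -5.000°)
step 2: Δleader=(18.000, -6.000, 25.000°), engaged; cmd=(5.500, -11.500, 100.000°) → follower=(-6.500, 37.000, 95.000°)
step 3: Δleader=(3.000, 9.000, -2.000°), engaged; cmd=(1.750, 18.500, -8.000°) → follower=(-4.750, 55.500, 87.000°)
step 4: Δleader=(-7.000, 11.000, 45.000°), disengaged; cmd=(0,0,0) → follower holds at (-4.750, 55.500, 87.000°)
step 5: Δleader=(-18.000, -24.000, 1.000°), engaged; cmd=(-3.500, -47.500, 4.000°) → follower=(-8.250, 8.000, 91.000°)
step 6: Δleader=(0.000, 6.000, 11.000°), engaged; cmd=(1.000, 12.500, 44.000°) → follower=(-7.250, 20.500, 135.000°)
step 7: Δleader=(22.000, 22.000, -24.000°), engaged; cmd=(6.500, 44.500, -96.000°) → follower=(-0.750, 65.000, 39.000°)


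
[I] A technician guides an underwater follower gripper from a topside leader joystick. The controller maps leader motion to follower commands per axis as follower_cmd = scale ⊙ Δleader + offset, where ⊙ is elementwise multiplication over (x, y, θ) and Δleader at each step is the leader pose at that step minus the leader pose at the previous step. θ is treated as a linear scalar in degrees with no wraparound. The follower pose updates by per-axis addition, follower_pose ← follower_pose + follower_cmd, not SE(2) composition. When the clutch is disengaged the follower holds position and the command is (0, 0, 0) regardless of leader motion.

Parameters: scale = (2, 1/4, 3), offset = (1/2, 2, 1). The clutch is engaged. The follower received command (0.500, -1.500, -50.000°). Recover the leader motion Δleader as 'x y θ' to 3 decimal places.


0.000 -14.000 -17.000

axis x: (0.500 − 1/2) / (2) = 0.000
axis y: (-1.500 − 2) / (1/4) = -14.000
axis θ: (-50.000 − 1) / (3) = -17.000


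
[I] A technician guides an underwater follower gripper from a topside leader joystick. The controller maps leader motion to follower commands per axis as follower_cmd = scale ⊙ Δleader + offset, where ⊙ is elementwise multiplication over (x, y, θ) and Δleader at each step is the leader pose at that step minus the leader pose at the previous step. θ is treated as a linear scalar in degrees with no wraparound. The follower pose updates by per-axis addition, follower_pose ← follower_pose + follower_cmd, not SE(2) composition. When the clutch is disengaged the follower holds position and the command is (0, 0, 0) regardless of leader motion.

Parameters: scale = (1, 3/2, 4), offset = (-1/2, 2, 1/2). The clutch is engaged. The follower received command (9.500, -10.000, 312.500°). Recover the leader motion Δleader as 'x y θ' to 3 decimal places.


axis x: (9.500 − -1/2) / (1) = 10.000
axis y: (-10.000 − 2) / (3/2) = -8.000
axis θ: (312.500 − 1/2) / (4) = 78.000

10.000 -8.000 78.000


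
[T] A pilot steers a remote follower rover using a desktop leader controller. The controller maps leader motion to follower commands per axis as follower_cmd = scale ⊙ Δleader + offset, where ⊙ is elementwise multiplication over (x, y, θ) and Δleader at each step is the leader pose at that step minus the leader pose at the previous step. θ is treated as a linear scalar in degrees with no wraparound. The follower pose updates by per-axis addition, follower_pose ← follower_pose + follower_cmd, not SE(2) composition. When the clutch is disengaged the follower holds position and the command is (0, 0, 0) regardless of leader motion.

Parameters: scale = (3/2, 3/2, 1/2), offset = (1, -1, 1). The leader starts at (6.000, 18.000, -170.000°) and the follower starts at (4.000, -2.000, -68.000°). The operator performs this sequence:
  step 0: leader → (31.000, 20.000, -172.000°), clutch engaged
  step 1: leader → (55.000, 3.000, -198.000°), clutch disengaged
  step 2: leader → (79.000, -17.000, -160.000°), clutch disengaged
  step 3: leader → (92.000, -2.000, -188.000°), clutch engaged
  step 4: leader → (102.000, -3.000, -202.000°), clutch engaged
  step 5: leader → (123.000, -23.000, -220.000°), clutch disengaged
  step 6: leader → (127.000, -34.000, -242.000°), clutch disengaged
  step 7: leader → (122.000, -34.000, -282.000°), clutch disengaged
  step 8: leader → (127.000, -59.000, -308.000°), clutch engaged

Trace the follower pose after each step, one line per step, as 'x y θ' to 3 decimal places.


step 0: Δleader=(25.000, 2.000, -2.000°), engaged; cmd=(38.500, 2.000, 0.000°) → follower=(42.500, 0.000, -68.000°)
step 1: Δleader=(24.000, -17.000, -26.000°), disengaged; cmd=(0,0,0) → follower holds at (42.500, 0.000, -68.000°)
step 2: Δleader=(24.000, -20.000, 38.000°), disengaged; cmd=(0,0,0) → follower holds at (42.500, 0.000, -68.000°)
step 3: Δleader=(13.000, 15.000, -28.000°), engaged; cmd=(20.500, 21.500, -13.000°) → follower=(63.000, 21.500, -81.000°)
step 4: Δleader=(10.000, -1.000, -14.000°), engaged; cmd=(16.000, -2.500, -6.000°) → follower=(79.000, 19.000, -87.000°)
step 5: Δleader=(21.000, -20.000, -18.000°), disengaged; cmd=(0,0,0) → follower holds at (79.000, 19.000, -87.000°)
step 6: Δleader=(4.000, -11.000, -22.000°), disengaged; cmd=(0,0,0) → follower holds at (79.000, 19.000, -87.000°)
step 7: Δleader=(-5.000, 0.000, -40.000°), disengaged; cmd=(0,0,0) → follower holds at (79.000, 19.000, -87.000°)
step 8: Δleader=(5.000, -25.000, -26.000°), engaged; cmd=(8.500, -38.500, -12.000°) → follower=(87.500, -19.500, -99.000°)

42.500 0.000 -68.000
42.500 0.000 -68.000
42.500 0.000 -68.000
63.000 21.500 -81.000
79.000 19.000 -87.000
79.000 19.000 -87.000
79.000 19.000 -87.000
79.000 19.000 -87.000
87.500 -19.500 -99.000


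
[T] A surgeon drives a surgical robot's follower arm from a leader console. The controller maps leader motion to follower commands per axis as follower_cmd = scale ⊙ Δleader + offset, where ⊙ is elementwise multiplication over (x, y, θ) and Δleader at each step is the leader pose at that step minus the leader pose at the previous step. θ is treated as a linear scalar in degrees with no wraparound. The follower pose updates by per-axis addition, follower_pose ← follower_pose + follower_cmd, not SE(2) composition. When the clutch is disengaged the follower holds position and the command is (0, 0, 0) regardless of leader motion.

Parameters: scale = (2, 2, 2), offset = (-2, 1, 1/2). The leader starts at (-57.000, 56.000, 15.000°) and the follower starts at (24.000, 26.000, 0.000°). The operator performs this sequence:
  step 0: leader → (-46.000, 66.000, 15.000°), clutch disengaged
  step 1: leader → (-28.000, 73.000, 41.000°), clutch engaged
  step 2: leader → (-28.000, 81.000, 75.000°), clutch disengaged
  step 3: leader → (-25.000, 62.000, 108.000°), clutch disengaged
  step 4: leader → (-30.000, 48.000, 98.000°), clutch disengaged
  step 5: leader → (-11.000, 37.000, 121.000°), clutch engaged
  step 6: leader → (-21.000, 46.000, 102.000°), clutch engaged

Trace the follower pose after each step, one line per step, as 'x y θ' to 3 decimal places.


step 0: Δleader=(11.000, 10.000, 0.000°), disengaged; cmd=(0,0,0) → follower holds at (24.000, 26.000, 0.000°)
step 1: Δleader=(18.000, 7.000, 26.000°), engaged; cmd=(34.000, 15.000, 52.500°) → follower=(58.000, 41.000, 52.500°)
step 2: Δleader=(0.000, 8.000, 34.000°), disengaged; cmd=(0,0,0) → follower holds at (58.000, 41.000, 52.500°)
step 3: Δleader=(3.000, -19.000, 33.000°), disengaged; cmd=(0,0,0) → follower holds at (58.000, 41.000, 52.500°)
step 4: Δleader=(-5.000, -14.000, -10.000°), disengaged; cmd=(0,0,0) → follower holds at (58.000, 41.000, 52.500°)
step 5: Δleader=(19.000, -11.000, 23.000°), engaged; cmd=(36.000, -21.000, 46.500°) → follower=(94.000, 20.000, 99.000°)
step 6: Δleader=(-10.000, 9.000, -19.000°), engaged; cmd=(-22.000, 19.000, -37.500°) → follower=(72.000, 39.000, 61.500°)

24.000 26.000 0.000
58.000 41.000 52.500
58.000 41.000 52.500
58.000 41.000 52.500
58.000 41.000 52.500
94.000 20.000 99.000
72.000 39.000 61.500


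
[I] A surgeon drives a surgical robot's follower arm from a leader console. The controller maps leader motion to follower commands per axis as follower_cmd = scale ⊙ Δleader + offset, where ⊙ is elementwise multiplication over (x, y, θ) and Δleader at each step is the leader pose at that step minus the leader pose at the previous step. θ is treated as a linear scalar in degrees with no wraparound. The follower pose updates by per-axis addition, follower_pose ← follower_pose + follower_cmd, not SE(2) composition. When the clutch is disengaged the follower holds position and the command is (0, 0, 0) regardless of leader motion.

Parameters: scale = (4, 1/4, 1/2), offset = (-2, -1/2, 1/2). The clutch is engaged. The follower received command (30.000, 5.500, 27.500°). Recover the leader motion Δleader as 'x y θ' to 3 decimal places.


8.000 24.000 54.000

axis x: (30.000 − -2) / (4) = 8.000
axis y: (5.500 − -1/2) / (1/4) = 24.000
axis θ: (27.500 − 1/2) / (1/2) = 54.000


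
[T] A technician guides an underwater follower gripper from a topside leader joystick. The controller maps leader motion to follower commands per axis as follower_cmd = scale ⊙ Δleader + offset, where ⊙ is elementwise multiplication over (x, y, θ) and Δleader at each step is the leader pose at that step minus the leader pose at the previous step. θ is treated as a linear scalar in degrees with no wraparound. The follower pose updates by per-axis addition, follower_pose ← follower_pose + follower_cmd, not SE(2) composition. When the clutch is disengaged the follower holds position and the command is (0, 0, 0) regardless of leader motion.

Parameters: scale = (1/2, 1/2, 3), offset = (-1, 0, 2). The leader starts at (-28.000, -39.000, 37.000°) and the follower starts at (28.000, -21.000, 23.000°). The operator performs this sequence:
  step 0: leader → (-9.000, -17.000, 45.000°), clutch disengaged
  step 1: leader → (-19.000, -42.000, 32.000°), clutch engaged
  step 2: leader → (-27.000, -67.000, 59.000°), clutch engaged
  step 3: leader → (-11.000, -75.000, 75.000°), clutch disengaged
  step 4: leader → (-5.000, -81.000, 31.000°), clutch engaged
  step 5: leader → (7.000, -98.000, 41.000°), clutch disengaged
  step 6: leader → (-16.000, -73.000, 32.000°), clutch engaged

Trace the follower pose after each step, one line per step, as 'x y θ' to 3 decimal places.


28.000 -21.000 23.000
22.000 -33.500 -14.000
17.000 -46.000 69.000
17.000 -46.000 69.000
19.000 -49.000 -61.000
19.000 -49.000 -61.000
6.500 -36.500 -86.000

step 0: Δleader=(19.000, 22.000, 8.000°), disengaged; cmd=(0,0,0) → follower holds at (28.000, -21.000, 23.000°)
step 1: Δleader=(-10.000, -25.000, -13.000°), engaged; cmd=(-6.000, -12.500, -37.000°) → follower=(22.000, -33.500, -14.000°)
step 2: Δleader=(-8.000, -25.000, 27.000°), engaged; cmd=(-5.000, -12.500, 83.000°) → follower=(17.000, -46.000, 69.000°)
step 3: Δleader=(16.000, -8.000, 16.000°), disengaged; cmd=(0,0,0) → follower holds at (17.000, -46.000, 69.000°)
step 4: Δleader=(6.000, -6.000, -44.000°), engaged; cmd=(2.000, -3.000, -130.000°) → follower=(19.000, -49.000, -61.000°)
step 5: Δleader=(12.000, -17.000, 10.000°), disengaged; cmd=(0,0,0) → follower holds at (19.000, -49.000, -61.000°)
step 6: Δleader=(-23.000, 25.000, -9.000°), engaged; cmd=(-12.500, 12.500, -25.000°) → follower=(6.500, -36.500, -86.000°)


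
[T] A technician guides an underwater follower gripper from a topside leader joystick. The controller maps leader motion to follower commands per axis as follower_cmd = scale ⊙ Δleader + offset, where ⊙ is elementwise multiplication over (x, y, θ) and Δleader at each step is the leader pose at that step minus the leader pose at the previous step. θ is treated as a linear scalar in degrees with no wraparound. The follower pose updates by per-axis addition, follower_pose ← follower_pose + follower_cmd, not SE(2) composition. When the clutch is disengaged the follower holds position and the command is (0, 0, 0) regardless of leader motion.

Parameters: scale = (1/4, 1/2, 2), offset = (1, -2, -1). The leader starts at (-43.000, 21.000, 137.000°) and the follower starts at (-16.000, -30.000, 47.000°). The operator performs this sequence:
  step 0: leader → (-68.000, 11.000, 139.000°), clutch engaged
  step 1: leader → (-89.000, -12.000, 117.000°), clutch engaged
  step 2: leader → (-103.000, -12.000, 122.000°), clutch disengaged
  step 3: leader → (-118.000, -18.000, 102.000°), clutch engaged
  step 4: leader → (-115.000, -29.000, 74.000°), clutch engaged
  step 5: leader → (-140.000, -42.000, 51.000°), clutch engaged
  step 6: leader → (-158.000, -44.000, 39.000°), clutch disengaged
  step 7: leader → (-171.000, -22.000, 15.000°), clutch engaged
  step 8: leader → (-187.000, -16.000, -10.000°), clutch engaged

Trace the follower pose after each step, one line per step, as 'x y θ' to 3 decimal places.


-21.250 -37.000 50.000
-25.500 -50.500 5.000
-25.500 -50.500 5.000
-28.250 -55.500 -36.000
-26.500 -63.000 -93.000
-31.750 -71.500 -140.000
-31.750 -71.500 -140.000
-34.000 -62.500 -189.000
-37.000 -61.500 -240.000

step 0: Δleader=(-25.000, -10.000, 2.000°), engaged; cmd=(-5.250, -7.000, 3.000°) → follower=(-21.250, -37.000, 50.000°)
step 1: Δleader=(-21.000, -23.000, -22.000°), engaged; cmd=(-4.250, -13.500, -45.000°) → follower=(-25.500, -50.500, 5.000°)
step 2: Δleader=(-14.000, 0.000, 5.000°), disengaged; cmd=(0,0,0) → follower holds at (-25.500, -50.500, 5.000°)
step 3: Δleader=(-15.000, -6.000, -20.000°), engaged; cmd=(-2.750, -5.000, -41.000°) → follower=(-28.250, -55.500, -36.000°)
step 4: Δleader=(3.000, -11.000, -28.000°), engaged; cmd=(1.750, -7.500, -57.000°) → follower=(-26.500, -63.000, -93.000°)
step 5: Δleader=(-25.000, -13.000, -23.000°), engaged; cmd=(-5.250, -8.500, -47.000°) → follower=(-31.750, -71.500, -140.000°)
step 6: Δleader=(-18.000, -2.000, -12.000°), disengaged; cmd=(0,0,0) → follower holds at (-31.750, -71.500, -140.000°)
step 7: Δleader=(-13.000, 22.000, -24.000°), engaged; cmd=(-2.250, 9.000, -49.000°) → follower=(-34.000, -62.500, -189.000°)
step 8: Δleader=(-16.000, 6.000, -25.000°), engaged; cmd=(-3.000, 1.000, -51.000°) → follower=(-37.000, -61.500, -240.000°)


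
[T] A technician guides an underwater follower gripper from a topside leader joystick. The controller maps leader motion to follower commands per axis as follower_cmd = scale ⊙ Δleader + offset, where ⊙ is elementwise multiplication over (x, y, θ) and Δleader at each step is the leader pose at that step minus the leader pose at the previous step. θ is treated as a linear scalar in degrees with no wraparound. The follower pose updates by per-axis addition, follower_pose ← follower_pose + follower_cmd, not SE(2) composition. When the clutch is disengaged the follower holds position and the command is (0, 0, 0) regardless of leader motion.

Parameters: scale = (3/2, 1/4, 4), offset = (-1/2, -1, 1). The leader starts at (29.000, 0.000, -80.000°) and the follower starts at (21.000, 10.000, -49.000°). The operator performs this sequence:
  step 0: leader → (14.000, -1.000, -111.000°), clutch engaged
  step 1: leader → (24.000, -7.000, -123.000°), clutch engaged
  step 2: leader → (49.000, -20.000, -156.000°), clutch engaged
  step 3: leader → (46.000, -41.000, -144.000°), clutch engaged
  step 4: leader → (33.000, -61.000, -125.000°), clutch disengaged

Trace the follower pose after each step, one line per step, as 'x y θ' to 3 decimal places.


-2.000 8.750 -172.000
12.500 6.250 -219.000
49.500 2.000 -350.000
44.500 -4.250 -301.000
44.500 -4.250 -301.000

step 0: Δleader=(-15.000, -1.000, -31.000°), engaged; cmd=(-23.000, -1.250, -123.000°) → follower=(-2.000, 8.750, -172.000°)
step 1: Δleader=(10.000, -6.000, -12.000°), engaged; cmd=(14.500, -2.500, -47.000°) → follower=(12.500, 6.250, -219.000°)
step 2: Δleader=(25.000, -13.000, -33.000°), engaged; cmd=(37.000, -4.250, -131.000°) → follower=(49.500, 2.000, -350.000°)
step 3: Δleader=(-3.000, -21.000, 12.000°), engaged; cmd=(-5.000, -6.250, 49.000°) → follower=(44.500, -4.250, -301.000°)
step 4: Δleader=(-13.000, -20.000, 19.000°), disengaged; cmd=(0,0,0) → follower holds at (44.500, -4.250, -301.000°)
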